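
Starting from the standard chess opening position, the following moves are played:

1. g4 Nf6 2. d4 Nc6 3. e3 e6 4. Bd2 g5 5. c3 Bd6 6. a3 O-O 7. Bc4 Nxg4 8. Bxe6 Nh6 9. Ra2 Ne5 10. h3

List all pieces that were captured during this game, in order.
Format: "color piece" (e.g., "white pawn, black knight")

Tracking captures:
  Nxg4: captured white pawn
  Bxe6: captured black pawn

white pawn, black pawn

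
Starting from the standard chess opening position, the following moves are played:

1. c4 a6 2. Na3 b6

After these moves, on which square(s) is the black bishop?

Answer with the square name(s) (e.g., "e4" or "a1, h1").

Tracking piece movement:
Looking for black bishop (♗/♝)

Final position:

  a b c d e f g h
  ─────────────────
8│♜ ♞ ♝ ♛ ♚ ♝ ♞ ♜│8
7│· · ♟ ♟ ♟ ♟ ♟ ♟│7
6│♟ ♟ · · · · · ·│6
5│· · · · · · · ·│5
4│· · ♙ · · · · ·│4
3│♘ · · · · · · ·│3
2│♙ ♙ · ♙ ♙ ♙ ♙ ♙│2
1│♖ · ♗ ♕ ♔ ♗ ♘ ♖│1
  ─────────────────
  a b c d e f g h


c8, f8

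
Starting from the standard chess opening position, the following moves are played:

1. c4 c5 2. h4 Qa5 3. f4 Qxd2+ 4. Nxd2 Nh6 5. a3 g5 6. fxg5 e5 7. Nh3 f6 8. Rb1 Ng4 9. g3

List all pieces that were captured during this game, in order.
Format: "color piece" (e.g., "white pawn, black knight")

Tracking captures:
  Qxd2+: captured white pawn
  Nxd2: captured black queen
  fxg5: captured black pawn

white pawn, black queen, black pawn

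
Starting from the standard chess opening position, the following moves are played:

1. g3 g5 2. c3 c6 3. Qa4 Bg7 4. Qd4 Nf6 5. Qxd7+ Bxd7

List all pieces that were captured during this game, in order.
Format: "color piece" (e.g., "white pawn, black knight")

Tracking captures:
  Qxd7+: captured black pawn
  Bxd7: captured white queen

black pawn, white queen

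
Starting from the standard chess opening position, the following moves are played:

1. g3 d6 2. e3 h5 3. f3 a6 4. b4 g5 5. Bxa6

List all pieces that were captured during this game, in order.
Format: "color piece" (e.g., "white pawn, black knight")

Tracking captures:
  Bxa6: captured black pawn

black pawn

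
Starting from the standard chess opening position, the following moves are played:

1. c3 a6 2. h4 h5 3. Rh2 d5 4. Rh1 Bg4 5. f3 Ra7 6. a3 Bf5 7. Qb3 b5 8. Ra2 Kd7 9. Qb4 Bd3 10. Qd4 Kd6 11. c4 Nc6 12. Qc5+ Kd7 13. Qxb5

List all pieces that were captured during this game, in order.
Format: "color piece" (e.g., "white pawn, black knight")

Tracking captures:
  Qxb5: captured black pawn

black pawn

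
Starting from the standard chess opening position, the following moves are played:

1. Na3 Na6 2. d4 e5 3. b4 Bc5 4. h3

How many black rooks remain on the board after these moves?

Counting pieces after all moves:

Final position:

  a b c d e f g h
  ─────────────────
8│♜ · ♝ ♛ ♚ · ♞ ♜│8
7│♟ ♟ ♟ ♟ · ♟ ♟ ♟│7
6│♞ · · · · · · ·│6
5│· · ♝ · ♟ · · ·│5
4│· ♙ · ♙ · · · ·│4
3│♘ · · · · · · ♙│3
2│♙ · ♙ · ♙ ♙ ♙ ·│2
1│♖ · ♗ ♕ ♔ ♗ ♘ ♖│1
  ─────────────────
  a b c d e f g h


2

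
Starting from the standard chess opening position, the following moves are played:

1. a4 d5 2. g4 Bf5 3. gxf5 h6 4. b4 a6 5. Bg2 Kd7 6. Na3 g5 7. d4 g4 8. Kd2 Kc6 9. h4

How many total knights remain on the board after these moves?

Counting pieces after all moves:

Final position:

  a b c d e f g h
  ─────────────────
8│♜ ♞ · ♛ · ♝ ♞ ♜│8
7│· ♟ ♟ · ♟ ♟ · ·│7
6│♟ · ♚ · · · · ♟│6
5│· · · ♟ · ♙ · ·│5
4│♙ ♙ · ♙ · · ♟ ♙│4
3│♘ · · · · · · ·│3
2│· · ♙ ♔ ♙ ♙ ♗ ·│2
1│♖ · ♗ ♕ · · ♘ ♖│1
  ─────────────────
  a b c d e f g h


4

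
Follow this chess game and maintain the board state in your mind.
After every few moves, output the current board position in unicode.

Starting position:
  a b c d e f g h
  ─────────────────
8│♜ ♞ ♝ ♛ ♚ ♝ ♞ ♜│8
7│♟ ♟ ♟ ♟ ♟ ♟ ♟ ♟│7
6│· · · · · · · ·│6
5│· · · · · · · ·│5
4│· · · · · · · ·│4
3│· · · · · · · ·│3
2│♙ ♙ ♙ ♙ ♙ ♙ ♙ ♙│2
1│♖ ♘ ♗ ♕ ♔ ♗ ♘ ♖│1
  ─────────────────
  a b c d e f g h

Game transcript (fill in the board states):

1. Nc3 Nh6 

  a b c d e f g h
  ─────────────────
8│♜ ♞ ♝ ♛ ♚ ♝ · ♜│8
7│♟ ♟ ♟ ♟ ♟ ♟ ♟ ♟│7
6│· · · · · · · ♞│6
5│· · · · · · · ·│5
4│· · · · · · · ·│4
3│· · ♘ · · · · ·│3
2│♙ ♙ ♙ ♙ ♙ ♙ ♙ ♙│2
1│♖ · ♗ ♕ ♔ ♗ ♘ ♖│1
  ─────────────────
  a b c d e f g h

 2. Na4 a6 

  a b c d e f g h
  ─────────────────
8│♜ ♞ ♝ ♛ ♚ ♝ · ♜│8
7│· ♟ ♟ ♟ ♟ ♟ ♟ ♟│7
6│♟ · · · · · · ♞│6
5│· · · · · · · ·│5
4│♘ · · · · · · ·│4
3│· · · · · · · ·│3
2│♙ ♙ ♙ ♙ ♙ ♙ ♙ ♙│2
1│♖ · ♗ ♕ ♔ ♗ ♘ ♖│1
  ─────────────────
  a b c d e f g h

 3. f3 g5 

  a b c d e f g h
  ─────────────────
8│♜ ♞ ♝ ♛ ♚ ♝ · ♜│8
7│· ♟ ♟ ♟ ♟ ♟ · ♟│7
6│♟ · · · · · · ♞│6
5│· · · · · · ♟ ·│5
4│♘ · · · · · · ·│4
3│· · · · · ♙ · ·│3
2│♙ ♙ ♙ ♙ ♙ · ♙ ♙│2
1│♖ · ♗ ♕ ♔ ♗ ♘ ♖│1
  ─────────────────
  a b c d e f g h

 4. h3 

  a b c d e f g h
  ─────────────────
8│♜ ♞ ♝ ♛ ♚ ♝ · ♜│8
7│· ♟ ♟ ♟ ♟ ♟ · ♟│7
6│♟ · · · · · · ♞│6
5│· · · · · · ♟ ·│5
4│♘ · · · · · · ·│4
3│· · · · · ♙ · ♙│3
2│♙ ♙ ♙ ♙ ♙ · ♙ ·│2
1│♖ · ♗ ♕ ♔ ♗ ♘ ♖│1
  ─────────────────
  a b c d e f g h


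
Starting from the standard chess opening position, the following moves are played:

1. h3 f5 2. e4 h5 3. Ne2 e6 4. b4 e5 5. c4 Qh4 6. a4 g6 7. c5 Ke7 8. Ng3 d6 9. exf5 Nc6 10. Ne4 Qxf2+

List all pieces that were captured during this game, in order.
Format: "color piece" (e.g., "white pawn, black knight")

Tracking captures:
  exf5: captured black pawn
  Qxf2+: captured white pawn

black pawn, white pawn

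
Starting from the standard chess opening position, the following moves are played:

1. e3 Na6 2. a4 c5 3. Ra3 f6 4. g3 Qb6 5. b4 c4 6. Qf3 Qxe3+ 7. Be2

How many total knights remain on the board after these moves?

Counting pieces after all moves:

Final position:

  a b c d e f g h
  ─────────────────
8│♜ · ♝ · ♚ ♝ ♞ ♜│8
7│♟ ♟ · ♟ ♟ · ♟ ♟│7
6│♞ · · · · ♟ · ·│6
5│· · · · · · · ·│5
4│♙ ♙ ♟ · · · · ·│4
3│♖ · · · ♛ ♕ ♙ ·│3
2│· · ♙ ♙ ♗ ♙ · ♙│2
1│· ♘ ♗ · ♔ · ♘ ♖│1
  ─────────────────
  a b c d e f g h


4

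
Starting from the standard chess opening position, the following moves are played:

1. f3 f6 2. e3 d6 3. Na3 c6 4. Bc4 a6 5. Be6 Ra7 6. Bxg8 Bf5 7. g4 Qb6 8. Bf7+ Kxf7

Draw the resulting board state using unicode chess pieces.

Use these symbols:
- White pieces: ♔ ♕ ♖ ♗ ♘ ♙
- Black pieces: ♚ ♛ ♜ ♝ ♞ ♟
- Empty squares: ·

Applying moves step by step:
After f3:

♜ ♞ ♝ ♛ ♚ ♝ ♞ ♜
♟ ♟ ♟ ♟ ♟ ♟ ♟ ♟
· · · · · · · ·
· · · · · · · ·
· · · · · · · ·
· · · · · ♙ · ·
♙ ♙ ♙ ♙ ♙ · ♙ ♙
♖ ♘ ♗ ♕ ♔ ♗ ♘ ♖


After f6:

♜ ♞ ♝ ♛ ♚ ♝ ♞ ♜
♟ ♟ ♟ ♟ ♟ · ♟ ♟
· · · · · ♟ · ·
· · · · · · · ·
· · · · · · · ·
· · · · · ♙ · ·
♙ ♙ ♙ ♙ ♙ · ♙ ♙
♖ ♘ ♗ ♕ ♔ ♗ ♘ ♖


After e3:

♜ ♞ ♝ ♛ ♚ ♝ ♞ ♜
♟ ♟ ♟ ♟ ♟ · ♟ ♟
· · · · · ♟ · ·
· · · · · · · ·
· · · · · · · ·
· · · · ♙ ♙ · ·
♙ ♙ ♙ ♙ · · ♙ ♙
♖ ♘ ♗ ♕ ♔ ♗ ♘ ♖


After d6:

♜ ♞ ♝ ♛ ♚ ♝ ♞ ♜
♟ ♟ ♟ · ♟ · ♟ ♟
· · · ♟ · ♟ · ·
· · · · · · · ·
· · · · · · · ·
· · · · ♙ ♙ · ·
♙ ♙ ♙ ♙ · · ♙ ♙
♖ ♘ ♗ ♕ ♔ ♗ ♘ ♖


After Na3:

♜ ♞ ♝ ♛ ♚ ♝ ♞ ♜
♟ ♟ ♟ · ♟ · ♟ ♟
· · · ♟ · ♟ · ·
· · · · · · · ·
· · · · · · · ·
♘ · · · ♙ ♙ · ·
♙ ♙ ♙ ♙ · · ♙ ♙
♖ · ♗ ♕ ♔ ♗ ♘ ♖


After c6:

♜ ♞ ♝ ♛ ♚ ♝ ♞ ♜
♟ ♟ · · ♟ · ♟ ♟
· · ♟ ♟ · ♟ · ·
· · · · · · · ·
· · · · · · · ·
♘ · · · ♙ ♙ · ·
♙ ♙ ♙ ♙ · · ♙ ♙
♖ · ♗ ♕ ♔ ♗ ♘ ♖


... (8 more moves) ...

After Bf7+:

· ♞ · · ♚ ♝ · ♜
♜ ♟ · · ♟ ♗ ♟ ♟
♟ ♛ ♟ ♟ · ♟ · ·
· · · · · ♝ · ·
· · · · · · ♙ ·
♘ · · · ♙ ♙ · ·
♙ ♙ ♙ ♙ · · · ♙
♖ · ♗ ♕ ♔ · ♘ ♖


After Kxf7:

· ♞ · · · ♝ · ♜
♜ ♟ · · ♟ ♚ ♟ ♟
♟ ♛ ♟ ♟ · ♟ · ·
· · · · · ♝ · ·
· · · · · · ♙ ·
♘ · · · ♙ ♙ · ·
♙ ♙ ♙ ♙ · · · ♙
♖ · ♗ ♕ ♔ · ♘ ♖



  a b c d e f g h
  ─────────────────
8│· ♞ · · · ♝ · ♜│8
7│♜ ♟ · · ♟ ♚ ♟ ♟│7
6│♟ ♛ ♟ ♟ · ♟ · ·│6
5│· · · · · ♝ · ·│5
4│· · · · · · ♙ ·│4
3│♘ · · · ♙ ♙ · ·│3
2│♙ ♙ ♙ ♙ · · · ♙│2
1│♖ · ♗ ♕ ♔ · ♘ ♖│1
  ─────────────────
  a b c d e f g h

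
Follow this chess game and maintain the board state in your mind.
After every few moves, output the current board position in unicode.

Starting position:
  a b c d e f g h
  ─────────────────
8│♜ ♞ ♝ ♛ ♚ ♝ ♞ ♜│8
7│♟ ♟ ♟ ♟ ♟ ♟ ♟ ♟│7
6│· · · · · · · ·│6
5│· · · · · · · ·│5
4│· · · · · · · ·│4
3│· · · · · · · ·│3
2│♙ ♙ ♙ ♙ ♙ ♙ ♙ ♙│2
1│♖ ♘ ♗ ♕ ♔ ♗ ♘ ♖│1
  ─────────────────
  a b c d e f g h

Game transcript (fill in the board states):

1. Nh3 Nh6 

  a b c d e f g h
  ─────────────────
8│♜ ♞ ♝ ♛ ♚ ♝ · ♜│8
7│♟ ♟ ♟ ♟ ♟ ♟ ♟ ♟│7
6│· · · · · · · ♞│6
5│· · · · · · · ·│5
4│· · · · · · · ·│4
3│· · · · · · · ♘│3
2│♙ ♙ ♙ ♙ ♙ ♙ ♙ ♙│2
1│♖ ♘ ♗ ♕ ♔ ♗ · ♖│1
  ─────────────────
  a b c d e f g h

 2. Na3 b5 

  a b c d e f g h
  ─────────────────
8│♜ ♞ ♝ ♛ ♚ ♝ · ♜│8
7│♟ · ♟ ♟ ♟ ♟ ♟ ♟│7
6│· · · · · · · ♞│6
5│· ♟ · · · · · ·│5
4│· · · · · · · ·│4
3│♘ · · · · · · ♘│3
2│♙ ♙ ♙ ♙ ♙ ♙ ♙ ♙│2
1│♖ · ♗ ♕ ♔ ♗ · ♖│1
  ─────────────────
  a b c d e f g h

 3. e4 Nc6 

  a b c d e f g h
  ─────────────────
8│♜ · ♝ ♛ ♚ ♝ · ♜│8
7│♟ · ♟ ♟ ♟ ♟ ♟ ♟│7
6│· · ♞ · · · · ♞│6
5│· ♟ · · · · · ·│5
4│· · · · ♙ · · ·│4
3│♘ · · · · · · ♘│3
2│♙ ♙ ♙ ♙ · ♙ ♙ ♙│2
1│♖ · ♗ ♕ ♔ ♗ · ♖│1
  ─────────────────
  a b c d e f g h

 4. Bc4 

  a b c d e f g h
  ─────────────────
8│♜ · ♝ ♛ ♚ ♝ · ♜│8
7│♟ · ♟ ♟ ♟ ♟ ♟ ♟│7
6│· · ♞ · · · · ♞│6
5│· ♟ · · · · · ·│5
4│· · ♗ · ♙ · · ·│4
3│♘ · · · · · · ♘│3
2│♙ ♙ ♙ ♙ · ♙ ♙ ♙│2
1│♖ · ♗ ♕ ♔ · · ♖│1
  ─────────────────
  a b c d e f g h


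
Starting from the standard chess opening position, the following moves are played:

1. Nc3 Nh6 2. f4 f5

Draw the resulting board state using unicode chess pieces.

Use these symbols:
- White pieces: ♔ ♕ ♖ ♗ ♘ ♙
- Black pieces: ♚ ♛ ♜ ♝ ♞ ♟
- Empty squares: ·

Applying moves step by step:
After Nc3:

♜ ♞ ♝ ♛ ♚ ♝ ♞ ♜
♟ ♟ ♟ ♟ ♟ ♟ ♟ ♟
· · · · · · · ·
· · · · · · · ·
· · · · · · · ·
· · ♘ · · · · ·
♙ ♙ ♙ ♙ ♙ ♙ ♙ ♙
♖ · ♗ ♕ ♔ ♗ ♘ ♖


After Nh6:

♜ ♞ ♝ ♛ ♚ ♝ · ♜
♟ ♟ ♟ ♟ ♟ ♟ ♟ ♟
· · · · · · · ♞
· · · · · · · ·
· · · · · · · ·
· · ♘ · · · · ·
♙ ♙ ♙ ♙ ♙ ♙ ♙ ♙
♖ · ♗ ♕ ♔ ♗ ♘ ♖


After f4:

♜ ♞ ♝ ♛ ♚ ♝ · ♜
♟ ♟ ♟ ♟ ♟ ♟ ♟ ♟
· · · · · · · ♞
· · · · · · · ·
· · · · · ♙ · ·
· · ♘ · · · · ·
♙ ♙ ♙ ♙ ♙ · ♙ ♙
♖ · ♗ ♕ ♔ ♗ ♘ ♖


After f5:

♜ ♞ ♝ ♛ ♚ ♝ · ♜
♟ ♟ ♟ ♟ ♟ · ♟ ♟
· · · · · · · ♞
· · · · · ♟ · ·
· · · · · ♙ · ·
· · ♘ · · · · ·
♙ ♙ ♙ ♙ ♙ · ♙ ♙
♖ · ♗ ♕ ♔ ♗ ♘ ♖



  a b c d e f g h
  ─────────────────
8│♜ ♞ ♝ ♛ ♚ ♝ · ♜│8
7│♟ ♟ ♟ ♟ ♟ · ♟ ♟│7
6│· · · · · · · ♞│6
5│· · · · · ♟ · ·│5
4│· · · · · ♙ · ·│4
3│· · ♘ · · · · ·│3
2│♙ ♙ ♙ ♙ ♙ · ♙ ♙│2
1│♖ · ♗ ♕ ♔ ♗ ♘ ♖│1
  ─────────────────
  a b c d e f g h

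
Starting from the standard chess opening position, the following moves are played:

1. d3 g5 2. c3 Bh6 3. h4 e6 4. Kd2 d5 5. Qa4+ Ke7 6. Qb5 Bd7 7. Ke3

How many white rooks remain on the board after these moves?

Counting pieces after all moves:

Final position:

  a b c d e f g h
  ─────────────────
8│♜ ♞ · ♛ · · ♞ ♜│8
7│♟ ♟ ♟ ♝ ♚ ♟ · ♟│7
6│· · · · ♟ · · ♝│6
5│· ♕ · ♟ · · ♟ ·│5
4│· · · · · · · ♙│4
3│· · ♙ ♙ ♔ · · ·│3
2│♙ ♙ · · ♙ ♙ ♙ ·│2
1│♖ ♘ ♗ · · ♗ ♘ ♖│1
  ─────────────────
  a b c d e f g h


2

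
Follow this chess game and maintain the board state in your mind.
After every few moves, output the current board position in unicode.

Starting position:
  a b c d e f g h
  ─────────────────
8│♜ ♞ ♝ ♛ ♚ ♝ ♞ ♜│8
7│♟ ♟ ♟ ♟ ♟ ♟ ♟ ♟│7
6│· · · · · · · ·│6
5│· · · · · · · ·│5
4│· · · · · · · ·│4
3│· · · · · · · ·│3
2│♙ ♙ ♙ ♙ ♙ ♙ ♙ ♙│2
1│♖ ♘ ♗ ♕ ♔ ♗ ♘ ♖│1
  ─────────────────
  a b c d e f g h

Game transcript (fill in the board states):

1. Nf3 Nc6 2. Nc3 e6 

  a b c d e f g h
  ─────────────────
8│♜ · ♝ ♛ ♚ ♝ ♞ ♜│8
7│♟ ♟ ♟ ♟ · ♟ ♟ ♟│7
6│· · ♞ · ♟ · · ·│6
5│· · · · · · · ·│5
4│· · · · · · · ·│4
3│· · ♘ · · ♘ · ·│3
2│♙ ♙ ♙ ♙ ♙ ♙ ♙ ♙│2
1│♖ · ♗ ♕ ♔ ♗ · ♖│1
  ─────────────────
  a b c d e f g h

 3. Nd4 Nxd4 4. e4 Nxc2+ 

  a b c d e f g h
  ─────────────────
8│♜ · ♝ ♛ ♚ ♝ ♞ ♜│8
7│♟ ♟ ♟ ♟ · ♟ ♟ ♟│7
6│· · · · ♟ · · ·│6
5│· · · · · · · ·│5
4│· · · · ♙ · · ·│4
3│· · ♘ · · · · ·│3
2│♙ ♙ ♞ ♙ · ♙ ♙ ♙│2
1│♖ · ♗ ♕ ♔ ♗ · ♖│1
  ─────────────────
  a b c d e f g h

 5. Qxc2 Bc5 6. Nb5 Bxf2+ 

  a b c d e f g h
  ─────────────────
8│♜ · ♝ ♛ ♚ · ♞ ♜│8
7│♟ ♟ ♟ ♟ · ♟ ♟ ♟│7
6│· · · · ♟ · · ·│6
5│· ♘ · · · · · ·│5
4│· · · · ♙ · · ·│4
3│· · · · · · · ·│3
2│♙ ♙ ♕ ♙ · ♝ ♙ ♙│2
1│♖ · ♗ · ♔ ♗ · ♖│1
  ─────────────────
  a b c d e f g h

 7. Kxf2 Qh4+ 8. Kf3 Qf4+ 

  a b c d e f g h
  ─────────────────
8│♜ · ♝ · ♚ · ♞ ♜│8
7│♟ ♟ ♟ ♟ · ♟ ♟ ♟│7
6│· · · · ♟ · · ·│6
5│· ♘ · · · · · ·│5
4│· · · · ♙ ♛ · ·│4
3│· · · · · ♔ · ·│3
2│♙ ♙ ♕ ♙ · · ♙ ♙│2
1│♖ · ♗ · · ♗ · ♖│1
  ─────────────────
  a b c d e f g h



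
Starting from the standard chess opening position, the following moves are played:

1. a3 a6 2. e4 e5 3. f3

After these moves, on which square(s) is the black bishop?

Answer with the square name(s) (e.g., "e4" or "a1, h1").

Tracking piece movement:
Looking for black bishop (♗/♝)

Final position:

  a b c d e f g h
  ─────────────────
8│♜ ♞ ♝ ♛ ♚ ♝ ♞ ♜│8
7│· ♟ ♟ ♟ · ♟ ♟ ♟│7
6│♟ · · · · · · ·│6
5│· · · · ♟ · · ·│5
4│· · · · ♙ · · ·│4
3│♙ · · · · ♙ · ·│3
2│· ♙ ♙ ♙ · · ♙ ♙│2
1│♖ ♘ ♗ ♕ ♔ ♗ ♘ ♖│1
  ─────────────────
  a b c d e f g h


c8, f8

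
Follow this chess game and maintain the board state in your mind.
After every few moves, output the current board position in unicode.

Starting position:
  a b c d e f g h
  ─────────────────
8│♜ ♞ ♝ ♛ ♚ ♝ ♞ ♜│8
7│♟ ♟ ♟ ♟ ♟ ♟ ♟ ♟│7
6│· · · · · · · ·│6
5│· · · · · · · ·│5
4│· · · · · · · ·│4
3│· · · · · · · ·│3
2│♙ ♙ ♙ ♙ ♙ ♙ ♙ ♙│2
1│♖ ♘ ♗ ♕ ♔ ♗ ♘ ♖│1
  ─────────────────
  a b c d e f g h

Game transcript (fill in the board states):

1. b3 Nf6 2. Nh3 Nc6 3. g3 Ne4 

  a b c d e f g h
  ─────────────────
8│♜ · ♝ ♛ ♚ ♝ · ♜│8
7│♟ ♟ ♟ ♟ ♟ ♟ ♟ ♟│7
6│· · ♞ · · · · ·│6
5│· · · · · · · ·│5
4│· · · · ♞ · · ·│4
3│· ♙ · · · · ♙ ♘│3
2│♙ · ♙ ♙ ♙ ♙ · ♙│2
1│♖ ♘ ♗ ♕ ♔ ♗ · ♖│1
  ─────────────────
  a b c d e f g h

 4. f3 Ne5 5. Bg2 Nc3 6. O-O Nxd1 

  a b c d e f g h
  ─────────────────
8│♜ · ♝ ♛ ♚ ♝ · ♜│8
7│♟ ♟ ♟ ♟ ♟ ♟ ♟ ♟│7
6│· · · · · · · ·│6
5│· · · · ♞ · · ·│5
4│· · · · · · · ·│4
3│· ♙ · · · ♙ ♙ ♘│3
2│♙ · ♙ ♙ ♙ · ♗ ♙│2
1│♖ ♘ ♗ ♞ · ♖ ♔ ·│1
  ─────────────────
  a b c d e f g h

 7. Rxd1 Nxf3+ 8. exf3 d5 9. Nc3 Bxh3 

  a b c d e f g h
  ─────────────────
8│♜ · · ♛ ♚ ♝ · ♜│8
7│♟ ♟ ♟ · ♟ ♟ ♟ ♟│7
6│· · · · · · · ·│6
5│· · · ♟ · · · ·│5
4│· · · · · · · ·│4
3│· ♙ ♘ · · ♙ ♙ ♝│3
2│♙ · ♙ ♙ · · ♗ ♙│2
1│♖ · ♗ ♖ · · ♔ ·│1
  ─────────────────
  a b c d e f g h

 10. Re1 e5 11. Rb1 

  a b c d e f g h
  ─────────────────
8│♜ · · ♛ ♚ ♝ · ♜│8
7│♟ ♟ ♟ · · ♟ ♟ ♟│7
6│· · · · · · · ·│6
5│· · · ♟ ♟ · · ·│5
4│· · · · · · · ·│4
3│· ♙ ♘ · · ♙ ♙ ♝│3
2│♙ · ♙ ♙ · · ♗ ♙│2
1│· ♖ ♗ · ♖ · ♔ ·│1
  ─────────────────
  a b c d e f g h


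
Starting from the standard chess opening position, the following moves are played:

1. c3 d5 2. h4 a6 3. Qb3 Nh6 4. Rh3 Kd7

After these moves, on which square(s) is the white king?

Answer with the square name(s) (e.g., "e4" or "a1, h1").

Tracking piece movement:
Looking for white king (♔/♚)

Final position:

  a b c d e f g h
  ─────────────────
8│♜ ♞ ♝ ♛ · ♝ · ♜│8
7│· ♟ ♟ ♚ ♟ ♟ ♟ ♟│7
6│♟ · · · · · · ♞│6
5│· · · ♟ · · · ·│5
4│· · · · · · · ♙│4
3│· ♕ ♙ · · · · ♖│3
2│♙ ♙ · ♙ ♙ ♙ ♙ ·│2
1│♖ ♘ ♗ · ♔ ♗ ♘ ·│1
  ─────────────────
  a b c d e f g h


e1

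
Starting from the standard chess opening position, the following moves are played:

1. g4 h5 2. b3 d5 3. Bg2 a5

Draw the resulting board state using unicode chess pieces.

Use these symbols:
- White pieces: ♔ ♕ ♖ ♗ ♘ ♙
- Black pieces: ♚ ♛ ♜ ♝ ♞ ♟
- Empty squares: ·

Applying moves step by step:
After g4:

♜ ♞ ♝ ♛ ♚ ♝ ♞ ♜
♟ ♟ ♟ ♟ ♟ ♟ ♟ ♟
· · · · · · · ·
· · · · · · · ·
· · · · · · ♙ ·
· · · · · · · ·
♙ ♙ ♙ ♙ ♙ ♙ · ♙
♖ ♘ ♗ ♕ ♔ ♗ ♘ ♖


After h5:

♜ ♞ ♝ ♛ ♚ ♝ ♞ ♜
♟ ♟ ♟ ♟ ♟ ♟ ♟ ·
· · · · · · · ·
· · · · · · · ♟
· · · · · · ♙ ·
· · · · · · · ·
♙ ♙ ♙ ♙ ♙ ♙ · ♙
♖ ♘ ♗ ♕ ♔ ♗ ♘ ♖


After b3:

♜ ♞ ♝ ♛ ♚ ♝ ♞ ♜
♟ ♟ ♟ ♟ ♟ ♟ ♟ ·
· · · · · · · ·
· · · · · · · ♟
· · · · · · ♙ ·
· ♙ · · · · · ·
♙ · ♙ ♙ ♙ ♙ · ♙
♖ ♘ ♗ ♕ ♔ ♗ ♘ ♖


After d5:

♜ ♞ ♝ ♛ ♚ ♝ ♞ ♜
♟ ♟ ♟ · ♟ ♟ ♟ ·
· · · · · · · ·
· · · ♟ · · · ♟
· · · · · · ♙ ·
· ♙ · · · · · ·
♙ · ♙ ♙ ♙ ♙ · ♙
♖ ♘ ♗ ♕ ♔ ♗ ♘ ♖


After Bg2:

♜ ♞ ♝ ♛ ♚ ♝ ♞ ♜
♟ ♟ ♟ · ♟ ♟ ♟ ·
· · · · · · · ·
· · · ♟ · · · ♟
· · · · · · ♙ ·
· ♙ · · · · · ·
♙ · ♙ ♙ ♙ ♙ ♗ ♙
♖ ♘ ♗ ♕ ♔ · ♘ ♖


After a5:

♜ ♞ ♝ ♛ ♚ ♝ ♞ ♜
· ♟ ♟ · ♟ ♟ ♟ ·
· · · · · · · ·
♟ · · ♟ · · · ♟
· · · · · · ♙ ·
· ♙ · · · · · ·
♙ · ♙ ♙ ♙ ♙ ♗ ♙
♖ ♘ ♗ ♕ ♔ · ♘ ♖



  a b c d e f g h
  ─────────────────
8│♜ ♞ ♝ ♛ ♚ ♝ ♞ ♜│8
7│· ♟ ♟ · ♟ ♟ ♟ ·│7
6│· · · · · · · ·│6
5│♟ · · ♟ · · · ♟│5
4│· · · · · · ♙ ·│4
3│· ♙ · · · · · ·│3
2│♙ · ♙ ♙ ♙ ♙ ♗ ♙│2
1│♖ ♘ ♗ ♕ ♔ · ♘ ♖│1
  ─────────────────
  a b c d e f g h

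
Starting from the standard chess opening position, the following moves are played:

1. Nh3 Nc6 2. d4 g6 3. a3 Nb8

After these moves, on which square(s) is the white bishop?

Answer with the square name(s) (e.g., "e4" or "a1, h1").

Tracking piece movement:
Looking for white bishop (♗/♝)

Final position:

  a b c d e f g h
  ─────────────────
8│♜ ♞ ♝ ♛ ♚ ♝ ♞ ♜│8
7│♟ ♟ ♟ ♟ ♟ ♟ · ♟│7
6│· · · · · · ♟ ·│6
5│· · · · · · · ·│5
4│· · · ♙ · · · ·│4
3│♙ · · · · · · ♘│3
2│· ♙ ♙ · ♙ ♙ ♙ ♙│2
1│♖ ♘ ♗ ♕ ♔ ♗ · ♖│1
  ─────────────────
  a b c d e f g h


c1, f1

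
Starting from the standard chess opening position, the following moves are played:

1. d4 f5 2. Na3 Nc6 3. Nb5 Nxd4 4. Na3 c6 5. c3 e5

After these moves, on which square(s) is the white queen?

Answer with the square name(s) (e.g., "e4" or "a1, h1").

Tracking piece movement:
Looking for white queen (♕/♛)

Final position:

  a b c d e f g h
  ─────────────────
8│♜ · ♝ ♛ ♚ ♝ ♞ ♜│8
7│♟ ♟ · ♟ · · ♟ ♟│7
6│· · ♟ · · · · ·│6
5│· · · · ♟ ♟ · ·│5
4│· · · ♞ · · · ·│4
3│♘ · ♙ · · · · ·│3
2│♙ ♙ · · ♙ ♙ ♙ ♙│2
1│♖ · ♗ ♕ ♔ ♗ ♘ ♖│1
  ─────────────────
  a b c d e f g h


d1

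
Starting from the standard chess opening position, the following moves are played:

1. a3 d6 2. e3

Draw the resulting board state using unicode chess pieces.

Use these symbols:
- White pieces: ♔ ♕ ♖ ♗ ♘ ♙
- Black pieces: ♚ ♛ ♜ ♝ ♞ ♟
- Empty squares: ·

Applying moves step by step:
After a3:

♜ ♞ ♝ ♛ ♚ ♝ ♞ ♜
♟ ♟ ♟ ♟ ♟ ♟ ♟ ♟
· · · · · · · ·
· · · · · · · ·
· · · · · · · ·
♙ · · · · · · ·
· ♙ ♙ ♙ ♙ ♙ ♙ ♙
♖ ♘ ♗ ♕ ♔ ♗ ♘ ♖


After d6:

♜ ♞ ♝ ♛ ♚ ♝ ♞ ♜
♟ ♟ ♟ · ♟ ♟ ♟ ♟
· · · ♟ · · · ·
· · · · · · · ·
· · · · · · · ·
♙ · · · · · · ·
· ♙ ♙ ♙ ♙ ♙ ♙ ♙
♖ ♘ ♗ ♕ ♔ ♗ ♘ ♖


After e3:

♜ ♞ ♝ ♛ ♚ ♝ ♞ ♜
♟ ♟ ♟ · ♟ ♟ ♟ ♟
· · · ♟ · · · ·
· · · · · · · ·
· · · · · · · ·
♙ · · · ♙ · · ·
· ♙ ♙ ♙ · ♙ ♙ ♙
♖ ♘ ♗ ♕ ♔ ♗ ♘ ♖



  a b c d e f g h
  ─────────────────
8│♜ ♞ ♝ ♛ ♚ ♝ ♞ ♜│8
7│♟ ♟ ♟ · ♟ ♟ ♟ ♟│7
6│· · · ♟ · · · ·│6
5│· · · · · · · ·│5
4│· · · · · · · ·│4
3│♙ · · · ♙ · · ·│3
2│· ♙ ♙ ♙ · ♙ ♙ ♙│2
1│♖ ♘ ♗ ♕ ♔ ♗ ♘ ♖│1
  ─────────────────
  a b c d e f g h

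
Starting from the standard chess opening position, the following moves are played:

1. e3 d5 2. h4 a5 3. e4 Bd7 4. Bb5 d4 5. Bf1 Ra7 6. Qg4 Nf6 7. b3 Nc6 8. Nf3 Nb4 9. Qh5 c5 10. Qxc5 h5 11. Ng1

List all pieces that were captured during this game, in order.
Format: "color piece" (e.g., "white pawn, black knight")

Tracking captures:
  Qxc5: captured black pawn

black pawn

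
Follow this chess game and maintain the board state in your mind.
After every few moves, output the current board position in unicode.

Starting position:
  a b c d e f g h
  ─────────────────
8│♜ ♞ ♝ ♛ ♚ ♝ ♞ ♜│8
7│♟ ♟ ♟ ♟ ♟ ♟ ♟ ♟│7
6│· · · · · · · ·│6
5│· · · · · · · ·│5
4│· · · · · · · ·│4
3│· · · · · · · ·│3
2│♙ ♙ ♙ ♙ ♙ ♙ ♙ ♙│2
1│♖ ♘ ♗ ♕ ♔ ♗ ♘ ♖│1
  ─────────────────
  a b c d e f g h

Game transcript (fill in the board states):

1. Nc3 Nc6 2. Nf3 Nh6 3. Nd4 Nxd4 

  a b c d e f g h
  ─────────────────
8│♜ · ♝ ♛ ♚ ♝ · ♜│8
7│♟ ♟ ♟ ♟ ♟ ♟ ♟ ♟│7
6│· · · · · · · ♞│6
5│· · · · · · · ·│5
4│· · · ♞ · · · ·│4
3│· · ♘ · · · · ·│3
2│♙ ♙ ♙ ♙ ♙ ♙ ♙ ♙│2
1│♖ · ♗ ♕ ♔ ♗ · ♖│1
  ─────────────────
  a b c d e f g h

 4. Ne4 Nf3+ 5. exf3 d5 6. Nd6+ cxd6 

  a b c d e f g h
  ─────────────────
8│♜ · ♝ ♛ ♚ ♝ · ♜│8
7│♟ ♟ · · ♟ ♟ ♟ ♟│7
6│· · · ♟ · · · ♞│6
5│· · · ♟ · · · ·│5
4│· · · · · · · ·│4
3│· · · · · ♙ · ·│3
2│♙ ♙ ♙ ♙ · ♙ ♙ ♙│2
1│♖ · ♗ ♕ ♔ ♗ · ♖│1
  ─────────────────
  a b c d e f g h

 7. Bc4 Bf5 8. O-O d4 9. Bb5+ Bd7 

  a b c d e f g h
  ─────────────────
8│♜ · · ♛ ♚ ♝ · ♜│8
7│♟ ♟ · ♝ ♟ ♟ ♟ ♟│7
6│· · · ♟ · · · ♞│6
5│· ♗ · · · · · ·│5
4│· · · ♟ · · · ·│4
3│· · · · · ♙ · ·│3
2│♙ ♙ ♙ ♙ · ♙ ♙ ♙│2
1│♖ · ♗ ♕ · ♖ ♔ ·│1
  ─────────────────
  a b c d e f g h

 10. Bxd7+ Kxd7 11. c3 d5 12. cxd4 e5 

  a b c d e f g h
  ─────────────────
8│♜ · · ♛ · ♝ · ♜│8
7│♟ ♟ · ♚ · ♟ ♟ ♟│7
6│· · · · · · · ♞│6
5│· · · ♟ ♟ · · ·│5
4│· · · ♙ · · · ·│4
3│· · · · · ♙ · ·│3
2│♙ ♙ · ♙ · ♙ ♙ ♙│2
1│♖ · ♗ ♕ · ♖ ♔ ·│1
  ─────────────────
  a b c d e f g h

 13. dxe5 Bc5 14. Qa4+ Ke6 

  a b c d e f g h
  ─────────────────
8│♜ · · ♛ · · · ♜│8
7│♟ ♟ · · · ♟ ♟ ♟│7
6│· · · · ♚ · · ♞│6
5│· · ♝ ♟ ♙ · · ·│5
4│♕ · · · · · · ·│4
3│· · · · · ♙ · ·│3
2│♙ ♙ · ♙ · ♙ ♙ ♙│2
1│♖ · ♗ · · ♖ ♔ ·│1
  ─────────────────
  a b c d e f g h


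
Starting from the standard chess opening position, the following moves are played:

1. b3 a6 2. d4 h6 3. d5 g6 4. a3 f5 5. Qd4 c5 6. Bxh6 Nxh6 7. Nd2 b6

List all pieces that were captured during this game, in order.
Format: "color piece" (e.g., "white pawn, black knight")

Tracking captures:
  Bxh6: captured black pawn
  Nxh6: captured white bishop

black pawn, white bishop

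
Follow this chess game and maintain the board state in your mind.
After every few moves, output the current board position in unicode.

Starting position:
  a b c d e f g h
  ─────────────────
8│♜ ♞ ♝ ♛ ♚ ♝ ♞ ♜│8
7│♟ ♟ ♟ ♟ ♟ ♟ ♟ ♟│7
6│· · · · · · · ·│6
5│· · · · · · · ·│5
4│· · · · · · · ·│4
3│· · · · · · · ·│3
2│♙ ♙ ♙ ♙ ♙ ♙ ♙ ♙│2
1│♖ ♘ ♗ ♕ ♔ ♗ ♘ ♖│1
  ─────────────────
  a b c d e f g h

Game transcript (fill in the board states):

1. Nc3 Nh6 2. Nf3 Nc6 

  a b c d e f g h
  ─────────────────
8│♜ · ♝ ♛ ♚ ♝ · ♜│8
7│♟ ♟ ♟ ♟ ♟ ♟ ♟ ♟│7
6│· · ♞ · · · · ♞│6
5│· · · · · · · ·│5
4│· · · · · · · ·│4
3│· · ♘ · · ♘ · ·│3
2│♙ ♙ ♙ ♙ ♙ ♙ ♙ ♙│2
1│♖ · ♗ ♕ ♔ ♗ · ♖│1
  ─────────────────
  a b c d e f g h

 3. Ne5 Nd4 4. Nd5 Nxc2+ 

  a b c d e f g h
  ─────────────────
8│♜ · ♝ ♛ ♚ ♝ · ♜│8
7│♟ ♟ ♟ ♟ ♟ ♟ ♟ ♟│7
6│· · · · · · · ♞│6
5│· · · ♘ ♘ · · ·│5
4│· · · · · · · ·│4
3│· · · · · · · ·│3
2│♙ ♙ ♞ ♙ ♙ ♙ ♙ ♙│2
1│♖ · ♗ ♕ ♔ ♗ · ♖│1
  ─────────────────
  a b c d e f g h

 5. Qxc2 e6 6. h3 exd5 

  a b c d e f g h
  ─────────────────
8│♜ · ♝ ♛ ♚ ♝ · ♜│8
7│♟ ♟ ♟ ♟ · ♟ ♟ ♟│7
6│· · · · · · · ♞│6
5│· · · ♟ ♘ · · ·│5
4│· · · · · · · ·│4
3│· · · · · · · ♙│3
2│♙ ♙ ♕ ♙ ♙ ♙ ♙ ·│2
1│♖ · ♗ · ♔ ♗ · ♖│1
  ─────────────────
  a b c d e f g h

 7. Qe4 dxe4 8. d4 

  a b c d e f g h
  ─────────────────
8│♜ · ♝ ♛ ♚ ♝ · ♜│8
7│♟ ♟ ♟ ♟ · ♟ ♟ ♟│7
6│· · · · · · · ♞│6
5│· · · · ♘ · · ·│5
4│· · · ♙ ♟ · · ·│4
3│· · · · · · · ♙│3
2│♙ ♙ · · ♙ ♙ ♙ ·│2
1│♖ · ♗ · ♔ ♗ · ♖│1
  ─────────────────
  a b c d e f g h


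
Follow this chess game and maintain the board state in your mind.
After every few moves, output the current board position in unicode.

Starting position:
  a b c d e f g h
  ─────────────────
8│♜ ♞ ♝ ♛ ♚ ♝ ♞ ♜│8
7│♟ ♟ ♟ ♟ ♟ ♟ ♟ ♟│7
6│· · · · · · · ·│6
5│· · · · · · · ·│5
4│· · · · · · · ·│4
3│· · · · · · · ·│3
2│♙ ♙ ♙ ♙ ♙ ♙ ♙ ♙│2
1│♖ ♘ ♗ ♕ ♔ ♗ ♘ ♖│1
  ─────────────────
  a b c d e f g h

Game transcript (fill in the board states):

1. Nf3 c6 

  a b c d e f g h
  ─────────────────
8│♜ ♞ ♝ ♛ ♚ ♝ ♞ ♜│8
7│♟ ♟ · ♟ ♟ ♟ ♟ ♟│7
6│· · ♟ · · · · ·│6
5│· · · · · · · ·│5
4│· · · · · · · ·│4
3│· · · · · ♘ · ·│3
2│♙ ♙ ♙ ♙ ♙ ♙ ♙ ♙│2
1│♖ ♘ ♗ ♕ ♔ ♗ · ♖│1
  ─────────────────
  a b c d e f g h

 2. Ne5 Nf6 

  a b c d e f g h
  ─────────────────
8│♜ ♞ ♝ ♛ ♚ ♝ · ♜│8
7│♟ ♟ · ♟ ♟ ♟ ♟ ♟│7
6│· · ♟ · · ♞ · ·│6
5│· · · · ♘ · · ·│5
4│· · · · · · · ·│4
3│· · · · · · · ·│3
2│♙ ♙ ♙ ♙ ♙ ♙ ♙ ♙│2
1│♖ ♘ ♗ ♕ ♔ ♗ · ♖│1
  ─────────────────
  a b c d e f g h

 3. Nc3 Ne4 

  a b c d e f g h
  ─────────────────
8│♜ ♞ ♝ ♛ ♚ ♝ · ♜│8
7│♟ ♟ · ♟ ♟ ♟ ♟ ♟│7
6│· · ♟ · · · · ·│6
5│· · · · ♘ · · ·│5
4│· · · · ♞ · · ·│4
3│· · ♘ · · · · ·│3
2│♙ ♙ ♙ ♙ ♙ ♙ ♙ ♙│2
1│♖ · ♗ ♕ ♔ ♗ · ♖│1
  ─────────────────
  a b c d e f g h

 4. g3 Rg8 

  a b c d e f g h
  ─────────────────
8│♜ ♞ ♝ ♛ ♚ ♝ ♜ ·│8
7│♟ ♟ · ♟ ♟ ♟ ♟ ♟│7
6│· · ♟ · · · · ·│6
5│· · · · ♘ · · ·│5
4│· · · · ♞ · · ·│4
3│· · ♘ · · · ♙ ·│3
2│♙ ♙ ♙ ♙ ♙ ♙ · ♙│2
1│♖ · ♗ ♕ ♔ ♗ · ♖│1
  ─────────────────
  a b c d e f g h

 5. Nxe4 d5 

  a b c d e f g h
  ─────────────────
8│♜ ♞ ♝ ♛ ♚ ♝ ♜ ·│8
7│♟ ♟ · · ♟ ♟ ♟ ♟│7
6│· · ♟ · · · · ·│6
5│· · · ♟ ♘ · · ·│5
4│· · · · ♘ · · ·│4
3│· · · · · · ♙ ·│3
2│♙ ♙ ♙ ♙ ♙ ♙ · ♙│2
1│♖ · ♗ ♕ ♔ ♗ · ♖│1
  ─────────────────
  a b c d e f g h



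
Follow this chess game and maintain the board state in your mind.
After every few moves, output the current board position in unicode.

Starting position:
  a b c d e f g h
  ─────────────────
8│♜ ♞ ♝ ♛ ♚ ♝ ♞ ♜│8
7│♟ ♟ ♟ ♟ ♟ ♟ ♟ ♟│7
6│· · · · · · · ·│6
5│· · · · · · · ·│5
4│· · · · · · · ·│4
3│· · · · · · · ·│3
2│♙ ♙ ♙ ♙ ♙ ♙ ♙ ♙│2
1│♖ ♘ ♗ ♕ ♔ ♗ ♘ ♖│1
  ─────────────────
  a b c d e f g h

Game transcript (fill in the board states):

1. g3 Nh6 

  a b c d e f g h
  ─────────────────
8│♜ ♞ ♝ ♛ ♚ ♝ · ♜│8
7│♟ ♟ ♟ ♟ ♟ ♟ ♟ ♟│7
6│· · · · · · · ♞│6
5│· · · · · · · ·│5
4│· · · · · · · ·│4
3│· · · · · · ♙ ·│3
2│♙ ♙ ♙ ♙ ♙ ♙ · ♙│2
1│♖ ♘ ♗ ♕ ♔ ♗ ♘ ♖│1
  ─────────────────
  a b c d e f g h

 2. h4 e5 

  a b c d e f g h
  ─────────────────
8│♜ ♞ ♝ ♛ ♚ ♝ · ♜│8
7│♟ ♟ ♟ ♟ · ♟ ♟ ♟│7
6│· · · · · · · ♞│6
5│· · · · ♟ · · ·│5
4│· · · · · · · ♙│4
3│· · · · · · ♙ ·│3
2│♙ ♙ ♙ ♙ ♙ ♙ · ·│2
1│♖ ♘ ♗ ♕ ♔ ♗ ♘ ♖│1
  ─────────────────
  a b c d e f g h

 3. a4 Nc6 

  a b c d e f g h
  ─────────────────
8│♜ · ♝ ♛ ♚ ♝ · ♜│8
7│♟ ♟ ♟ ♟ · ♟ ♟ ♟│7
6│· · ♞ · · · · ♞│6
5│· · · · ♟ · · ·│5
4│♙ · · · · · · ♙│4
3│· · · · · · ♙ ·│3
2│· ♙ ♙ ♙ ♙ ♙ · ·│2
1│♖ ♘ ♗ ♕ ♔ ♗ ♘ ♖│1
  ─────────────────
  a b c d e f g h

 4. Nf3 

  a b c d e f g h
  ─────────────────
8│♜ · ♝ ♛ ♚ ♝ · ♜│8
7│♟ ♟ ♟ ♟ · ♟ ♟ ♟│7
6│· · ♞ · · · · ♞│6
5│· · · · ♟ · · ·│5
4│♙ · · · · · · ♙│4
3│· · · · · ♘ ♙ ·│3
2│· ♙ ♙ ♙ ♙ ♙ · ·│2
1│♖ ♘ ♗ ♕ ♔ ♗ · ♖│1
  ─────────────────
  a b c d e f g h


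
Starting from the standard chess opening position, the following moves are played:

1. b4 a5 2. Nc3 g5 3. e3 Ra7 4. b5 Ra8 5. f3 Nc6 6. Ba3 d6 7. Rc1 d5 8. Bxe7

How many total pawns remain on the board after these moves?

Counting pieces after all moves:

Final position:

  a b c d e f g h
  ─────────────────
8│♜ · ♝ ♛ ♚ ♝ ♞ ♜│8
7│· ♟ ♟ · ♗ ♟ · ♟│7
6│· · ♞ · · · · ·│6
5│♟ ♙ · ♟ · · ♟ ·│5
4│· · · · · · · ·│4
3│· · ♘ · ♙ ♙ · ·│3
2│♙ · ♙ ♙ · · ♙ ♙│2
1│· · ♖ ♕ ♔ ♗ ♘ ♖│1
  ─────────────────
  a b c d e f g h


15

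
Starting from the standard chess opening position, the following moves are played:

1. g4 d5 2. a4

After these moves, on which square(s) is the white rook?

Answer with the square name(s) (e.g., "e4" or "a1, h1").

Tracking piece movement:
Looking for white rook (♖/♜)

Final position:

  a b c d e f g h
  ─────────────────
8│♜ ♞ ♝ ♛ ♚ ♝ ♞ ♜│8
7│♟ ♟ ♟ · ♟ ♟ ♟ ♟│7
6│· · · · · · · ·│6
5│· · · ♟ · · · ·│5
4│♙ · · · · · ♙ ·│4
3│· · · · · · · ·│3
2│· ♙ ♙ ♙ ♙ ♙ · ♙│2
1│♖ ♘ ♗ ♕ ♔ ♗ ♘ ♖│1
  ─────────────────
  a b c d e f g h


a1, h1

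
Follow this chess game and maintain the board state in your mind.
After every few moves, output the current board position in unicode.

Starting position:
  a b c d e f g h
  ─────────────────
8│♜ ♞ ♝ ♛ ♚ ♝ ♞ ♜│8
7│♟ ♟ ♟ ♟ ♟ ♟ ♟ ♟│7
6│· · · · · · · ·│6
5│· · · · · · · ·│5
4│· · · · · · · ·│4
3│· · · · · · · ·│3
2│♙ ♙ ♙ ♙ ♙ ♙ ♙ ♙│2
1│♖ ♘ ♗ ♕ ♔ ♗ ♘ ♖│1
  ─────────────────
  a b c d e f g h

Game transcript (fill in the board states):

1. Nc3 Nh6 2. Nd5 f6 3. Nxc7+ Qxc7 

  a b c d e f g h
  ─────────────────
8│♜ ♞ ♝ · ♚ ♝ · ♜│8
7│♟ ♟ ♛ ♟ ♟ · ♟ ♟│7
6│· · · · · ♟ · ♞│6
5│· · · · · · · ·│5
4│· · · · · · · ·│4
3│· · · · · · · ·│3
2│♙ ♙ ♙ ♙ ♙ ♙ ♙ ♙│2
1│♖ · ♗ ♕ ♔ ♗ ♘ ♖│1
  ─────────────────
  a b c d e f g h

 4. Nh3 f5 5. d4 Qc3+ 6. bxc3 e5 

  a b c d e f g h
  ─────────────────
8│♜ ♞ ♝ · ♚ ♝ · ♜│8
7│♟ ♟ · ♟ · · ♟ ♟│7
6│· · · · · · · ♞│6
5│· · · · ♟ ♟ · ·│5
4│· · · ♙ · · · ·│4
3│· · ♙ · · · · ♘│3
2│♙ · ♙ · ♙ ♙ ♙ ♙│2
1│♖ · ♗ ♕ ♔ ♗ · ♖│1
  ─────────────────
  a b c d e f g h

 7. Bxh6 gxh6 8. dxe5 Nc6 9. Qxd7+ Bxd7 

  a b c d e f g h
  ─────────────────
8│♜ · · · ♚ ♝ · ♜│8
7│♟ ♟ · ♝ · · · ♟│7
6│· · ♞ · · · · ♟│6
5│· · · · ♙ ♟ · ·│5
4│· · · · · · · ·│4
3│· · ♙ · · · · ♘│3
2│♙ · ♙ · ♙ ♙ ♙ ♙│2
1│♖ · · · ♔ ♗ · ♖│1
  ─────────────────
  a b c d e f g h

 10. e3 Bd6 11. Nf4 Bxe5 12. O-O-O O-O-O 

  a b c d e f g h
  ─────────────────
8│· · ♚ ♜ · · · ♜│8
7│♟ ♟ · ♝ · · · ♟│7
6│· · ♞ · · · · ♟│6
5│· · · · ♝ ♟ · ·│5
4│· · · · · ♘ · ·│4
3│· · ♙ · ♙ · · ·│3
2│♙ · ♙ · · ♙ ♙ ♙│2
1│· · ♔ ♖ · ♗ · ♖│1
  ─────────────────
  a b c d e f g h

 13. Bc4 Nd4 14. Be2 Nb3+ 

  a b c d e f g h
  ─────────────────
8│· · ♚ ♜ · · · ♜│8
7│♟ ♟ · ♝ · · · ♟│7
6│· · · · · · · ♟│6
5│· · · · ♝ ♟ · ·│5
4│· · · · · ♘ · ·│4
3│· ♞ ♙ · ♙ · · ·│3
2│♙ · ♙ · ♗ ♙ ♙ ♙│2
1│· · ♔ ♖ · · · ♖│1
  ─────────────────
  a b c d e f g h
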